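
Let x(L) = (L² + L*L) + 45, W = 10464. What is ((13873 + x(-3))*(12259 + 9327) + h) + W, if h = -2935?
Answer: 300830025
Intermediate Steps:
x(L) = 45 + 2*L² (x(L) = (L² + L²) + 45 = 2*L² + 45 = 45 + 2*L²)
((13873 + x(-3))*(12259 + 9327) + h) + W = ((13873 + (45 + 2*(-3)²))*(12259 + 9327) - 2935) + 10464 = ((13873 + (45 + 2*9))*21586 - 2935) + 10464 = ((13873 + (45 + 18))*21586 - 2935) + 10464 = ((13873 + 63)*21586 - 2935) + 10464 = (13936*21586 - 2935) + 10464 = (300822496 - 2935) + 10464 = 300819561 + 10464 = 300830025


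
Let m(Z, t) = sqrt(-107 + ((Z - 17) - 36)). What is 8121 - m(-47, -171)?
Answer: 8121 - 3*I*sqrt(23) ≈ 8121.0 - 14.387*I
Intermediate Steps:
m(Z, t) = sqrt(-160 + Z) (m(Z, t) = sqrt(-107 + ((-17 + Z) - 36)) = sqrt(-107 + (-53 + Z)) = sqrt(-160 + Z))
8121 - m(-47, -171) = 8121 - sqrt(-160 - 47) = 8121 - sqrt(-207) = 8121 - 3*I*sqrt(23)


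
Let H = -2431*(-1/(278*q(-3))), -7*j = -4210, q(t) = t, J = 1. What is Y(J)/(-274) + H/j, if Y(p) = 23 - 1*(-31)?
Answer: -97132109/481026180 ≈ -0.20193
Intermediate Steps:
Y(p) = 54 (Y(p) = 23 + 31 = 54)
j = 4210/7 (j = -⅐*(-4210) = 4210/7 ≈ 601.43)
H = -2431/834 (H = -2431/((-3*(-278))) = -2431/834 ≈ -2.9149)
Y(J)/(-274) + H/j = 54/(-274) - 2431/(834*4210/7) = 54*(-1/274) - 2431/834*7/4210 = -27/137 - 17017/3511140 = -97132109/481026180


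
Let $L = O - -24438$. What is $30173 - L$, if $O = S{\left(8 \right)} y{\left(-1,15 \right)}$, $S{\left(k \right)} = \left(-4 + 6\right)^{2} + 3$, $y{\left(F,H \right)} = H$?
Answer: $5630$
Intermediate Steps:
$S{\left(k \right)} = 7$ ($S{\left(k \right)} = 2^{2} + 3 = 4 + 3 = 7$)
$O = 105$ ($O = 7 \cdot 15 = 105$)
$L = 24543$ ($L = 105 - -24438 = 105 + 24438 = 24543$)
$30173 - L = 30173 - 24543 = 5630$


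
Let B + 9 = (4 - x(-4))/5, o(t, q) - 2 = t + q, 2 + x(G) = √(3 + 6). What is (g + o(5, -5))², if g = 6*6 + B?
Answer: 21904/25 ≈ 876.16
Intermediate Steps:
x(G) = 1 (x(G) = -2 + √(3 + 6) = -2 + √9 = -2 + 3 = 1)
o(t, q) = 2 + q + t (o(t, q) = 2 + (t + q) = 2 + (q + t) = 2 + q + t)
B = -42/5 (B = -9 + (4 - 1*1)/5 = -9 + (4 - 1)*(⅕) = -9 + 3*(⅕) = -9 + ⅗ = -42/5 ≈ -8.4000)
g = 138/5 (g = 6*6 - 42/5 = 36 - 42/5 = 138/5 ≈ 27.600)
(g + o(5, -5))² = (138/5 + (2 - 5 + 5))² = (138/5 + 2)² = (148/5)² = 21904/25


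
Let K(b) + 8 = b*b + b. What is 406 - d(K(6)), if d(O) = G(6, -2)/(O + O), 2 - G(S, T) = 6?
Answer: 6903/17 ≈ 406.06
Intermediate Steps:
K(b) = -8 + b + b² (K(b) = -8 + (b*b + b) = -8 + (b² + b) = -8 + (b + b²) = -8 + b + b²)
G(S, T) = -4 (G(S, T) = 2 - 1*6 = 2 - 6 = -4)
d(O) = -2/O (d(O) = -4/(O + O) = -4*1/(2*O) = -2/O)
406 - d(K(6)) = 406 - (-2)/(-8 + 6 + 6²) = 406 - (-2)/(-8 + 6 + 36) = 406 - (-2)/34 = 406 - 1*(-1/17) = 406 + 1/17 = 6903/17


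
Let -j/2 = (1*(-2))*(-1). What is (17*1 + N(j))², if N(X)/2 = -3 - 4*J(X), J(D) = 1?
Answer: 9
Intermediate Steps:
j = -4 (j = -2*1*(-2)*(-1) = -(-4)*(-1) = -2*2 = -4)
N(X) = -14 (N(X) = 2*(-3 - 4*1) = 2*(-3 - 4) = 2*(-7) = -14)
(17*1 + N(j))² = (17*1 - 14)² = (17 - 14)² = 3² = 9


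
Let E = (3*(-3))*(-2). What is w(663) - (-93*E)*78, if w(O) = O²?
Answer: 570141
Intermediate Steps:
E = 18 (E = -9*(-2) = 18)
w(663) - (-93*E)*78 = 663² - (-93*18)*78 = 439569 - (-1674)*78 = 439569 - 1*(-130572) = 439569 + 130572 = 570141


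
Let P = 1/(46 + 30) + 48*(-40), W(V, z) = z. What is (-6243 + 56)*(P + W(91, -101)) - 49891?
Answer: 946500549/76 ≈ 1.2454e+7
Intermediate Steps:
P = -145919/76 (P = 1/76 - 1920 = -145919/76 ≈ -1920.0)
(-6243 + 56)*(P + W(91, -101)) - 49891 = (-6243 + 56)*(-145919/76 - 101) - 49891 = -6187*(-153595/76) - 49891 = 950292265/76 - 49891 = 946500549/76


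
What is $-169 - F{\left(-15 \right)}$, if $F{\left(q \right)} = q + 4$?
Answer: $-158$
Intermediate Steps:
$F{\left(q \right)} = 4 + q$
$-169 - F{\left(-15 \right)} = -169 - \left(4 - 15\right) = -169 - -11 = -169 + 11 = -158$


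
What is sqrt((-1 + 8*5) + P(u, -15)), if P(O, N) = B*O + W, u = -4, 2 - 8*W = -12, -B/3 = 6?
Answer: sqrt(451)/2 ≈ 10.618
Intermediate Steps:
B = -18 (B = -3*6 = -18)
W = 7/4 (W = 1/4 - 1/8*(-12) = 1/4 + 3/2 = 7/4 ≈ 1.7500)
P(O, N) = 7/4 - 18*O (P(O, N) = -18*O + 7/4 = 7/4 - 18*O)
sqrt((-1 + 8*5) + P(u, -15)) = sqrt((-1 + 8*5) + (7/4 - 18*(-4))) = sqrt((-1 + 40) + (7/4 + 72)) = sqrt(39 + 295/4) = sqrt(451/4) = sqrt(451)/2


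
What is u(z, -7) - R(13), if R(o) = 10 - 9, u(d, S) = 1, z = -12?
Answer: 0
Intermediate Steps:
R(o) = 1
u(z, -7) - R(13) = 1 - 1*1 = 1 - 1 = 0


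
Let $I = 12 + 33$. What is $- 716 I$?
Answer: $-32220$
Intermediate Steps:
$I = 45$
$- 716 I = \left(-716\right) 45 = -32220$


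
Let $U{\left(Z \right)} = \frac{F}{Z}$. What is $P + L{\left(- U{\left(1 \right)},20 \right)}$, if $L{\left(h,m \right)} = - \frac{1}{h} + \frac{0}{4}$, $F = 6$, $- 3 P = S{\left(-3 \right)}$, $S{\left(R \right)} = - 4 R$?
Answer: $- \frac{23}{6} \approx -3.8333$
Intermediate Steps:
$P = -4$ ($P = - \frac{\left(-4\right) \left(-3\right)}{3} = \left(- \frac{1}{3}\right) 12 = -4$)
$U{\left(Z \right)} = \frac{6}{Z}$
$L{\left(h,m \right)} = - \frac{1}{h}$ ($L{\left(h,m \right)} = - \frac{1}{h} + 0 \cdot \frac{1}{4} = - \frac{1}{h} + 0 = - \frac{1}{h}$)
$P + L{\left(- U{\left(1 \right)},20 \right)} = -4 - \frac{1}{\left(-1\right) \frac{6}{1}} = -4 - \frac{1}{\left(-1\right) 6 \cdot 1} = -4 - \frac{1}{\left(-1\right) 6} = -4 - \frac{1}{-6} = -4 - - \frac{1}{6} = -4 + \frac{1}{6} = - \frac{23}{6}$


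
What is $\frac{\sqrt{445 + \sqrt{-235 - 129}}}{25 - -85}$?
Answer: $\frac{\sqrt{445 + 2 i \sqrt{91}}}{110} \approx 0.19182 + 0.0041101 i$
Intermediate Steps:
$\frac{\sqrt{445 + \sqrt{-235 - 129}}}{25 - -85} = \frac{\sqrt{445 + \sqrt{-364}}}{25 + 85} = \frac{\sqrt{445 + 2 i \sqrt{91}}}{110}$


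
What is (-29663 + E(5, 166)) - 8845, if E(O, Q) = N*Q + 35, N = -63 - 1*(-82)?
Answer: -35319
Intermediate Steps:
N = 19 (N = -63 + 82 = 19)
E(O, Q) = 35 + 19*Q (E(O, Q) = 19*Q + 35 = 35 + 19*Q)
(-29663 + E(5, 166)) - 8845 = (-29663 + (35 + 19*166)) - 8845 = (-29663 + (35 + 3154)) - 8845 = (-29663 + 3189) - 8845 = -26474 - 8845 = -35319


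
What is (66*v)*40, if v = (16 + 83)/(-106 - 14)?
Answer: -2178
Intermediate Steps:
v = -33/40 (v = 99/(-120) = 99*(-1/120) = -33/40 ≈ -0.82500)
(66*v)*40 = (66*(-33/40))*40 = -1089/20*40 = -2178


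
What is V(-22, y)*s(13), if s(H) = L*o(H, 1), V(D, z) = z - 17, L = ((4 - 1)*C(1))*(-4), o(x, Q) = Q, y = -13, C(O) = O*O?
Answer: 360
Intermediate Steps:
C(O) = O²
L = -12 (L = ((4 - 1)*1²)*(-4) = (3*1)*(-4) = 3*(-4) = -12)
V(D, z) = -17 + z
s(H) = -12 (s(H) = -12*1 = -12)
V(-22, y)*s(13) = (-17 - 13)*(-12) = -30*(-12) = 360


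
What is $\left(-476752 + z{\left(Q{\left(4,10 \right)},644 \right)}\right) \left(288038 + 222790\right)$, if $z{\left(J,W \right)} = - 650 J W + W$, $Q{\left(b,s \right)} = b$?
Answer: $-1098539700624$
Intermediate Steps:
$z{\left(J,W \right)} = W - 650 J W$ ($z{\left(J,W \right)} = - 650 J W + W = W - 650 J W$)
$\left(-476752 + z{\left(Q{\left(4,10 \right)},644 \right)}\right) \left(288038 + 222790\right) = \left(-476752 + 644 \left(1 - 2600\right)\right) \left(288038 + 222790\right) = \left(-476752 + 644 \left(1 - 2600\right)\right) 510828 = \left(-476752 + 644 \left(-2599\right)\right) 510828 = \left(-476752 - 1673756\right) 510828 = \left(-2150508\right) 510828 = -1098539700624$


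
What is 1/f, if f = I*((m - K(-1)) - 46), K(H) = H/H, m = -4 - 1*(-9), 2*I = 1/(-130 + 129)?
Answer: 1/21 ≈ 0.047619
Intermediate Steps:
I = -½ (I = 1/(2*(-130 + 129)) = (½)/(-1) = (½)*(-1) = -½ ≈ -0.50000)
m = 5 (m = -4 + 9 = 5)
K(H) = 1
f = 21 (f = -((5 - 1*1) - 46)/2 = -((5 - 1) - 46)/2 = -(4 - 46)/2 = -½*(-42) = 21)
1/f = 1/21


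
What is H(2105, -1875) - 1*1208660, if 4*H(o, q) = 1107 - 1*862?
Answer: -4834395/4 ≈ -1.2086e+6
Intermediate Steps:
H(o, q) = 245/4 (H(o, q) = (1107 - 1*862)/4 = (1107 - 862)/4 = (1/4)*245 = 245/4)
H(2105, -1875) - 1*1208660 = 245/4 - 1*1208660 = 245/4 - 1208660 = -4834395/4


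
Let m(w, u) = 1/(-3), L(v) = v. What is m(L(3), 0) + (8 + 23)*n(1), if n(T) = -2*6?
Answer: -1117/3 ≈ -372.33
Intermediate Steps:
n(T) = -12
m(w, u) = -1/3
m(L(3), 0) + (8 + 23)*n(1) = -1/3 + (8 + 23)*(-12) = -1/3 + 31*(-12) = -1/3 - 372 = -1117/3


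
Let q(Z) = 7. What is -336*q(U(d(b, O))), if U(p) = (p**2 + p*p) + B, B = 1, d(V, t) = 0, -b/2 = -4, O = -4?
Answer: -2352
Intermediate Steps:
b = 8 (b = -2*(-4) = 8)
U(p) = 1 + 2*p**2 (U(p) = (p**2 + p*p) + 1 = (p**2 + p**2) + 1 = 2*p**2 + 1 = 1 + 2*p**2)
-336*q(U(d(b, O))) = -336*7 = -2352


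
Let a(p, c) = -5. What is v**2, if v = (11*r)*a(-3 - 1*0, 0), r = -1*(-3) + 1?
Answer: 48400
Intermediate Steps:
r = 4 (r = 3 + 1 = 4)
v = -220 (v = (11*4)*(-5) = 44*(-5) = -220)
v**2 = (-220)**2 = 48400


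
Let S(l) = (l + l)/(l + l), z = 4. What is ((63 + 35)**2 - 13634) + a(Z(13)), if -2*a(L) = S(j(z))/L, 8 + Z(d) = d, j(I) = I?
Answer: -40301/10 ≈ -4030.1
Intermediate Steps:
Z(d) = -8 + d
S(l) = 1 (S(l) = (2*l)/((2*l)) = (2*l)*(1/(2*l)) = 1)
a(L) = -1/(2*L)
((63 + 35)**2 - 13634) + a(Z(13)) = ((63 + 35)**2 - 13634) - 1/(2*(-8 + 13)) = (98**2 - 13634) - 1/2/5 = (9604 - 13634) - 1/2*1/5 = -4030 - 1/10 = -40301/10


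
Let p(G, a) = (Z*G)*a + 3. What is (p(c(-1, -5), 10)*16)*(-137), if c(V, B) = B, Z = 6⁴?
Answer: 142035024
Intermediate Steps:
Z = 1296
p(G, a) = 3 + 1296*G*a (p(G, a) = (1296*G)*a + 3 = 1296*G*a + 3 = 3 + 1296*G*a)
(p(c(-1, -5), 10)*16)*(-137) = ((3 + 1296*(-5)*10)*16)*(-137) = ((3 - 64800)*16)*(-137) = -64797*16*(-137) = -1036752*(-137) = 142035024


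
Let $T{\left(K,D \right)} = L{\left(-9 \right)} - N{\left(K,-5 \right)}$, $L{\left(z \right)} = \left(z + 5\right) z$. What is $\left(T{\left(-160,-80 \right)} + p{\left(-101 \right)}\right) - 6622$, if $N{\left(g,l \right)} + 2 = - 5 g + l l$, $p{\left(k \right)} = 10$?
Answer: $-7399$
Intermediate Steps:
$L{\left(z \right)} = z \left(5 + z\right)$ ($L{\left(z \right)} = \left(5 + z\right) z = z \left(5 + z\right)$)
$N{\left(g,l \right)} = -2 + l^{2} - 5 g$ ($N{\left(g,l \right)} = -2 - \left(5 g - l l\right) = -2 - \left(- l^{2} + 5 g\right) = -2 + l^{2} - 5 g$)
$T{\left(K,D \right)} = 13 + 5 K$ ($T{\left(K,D \right)} = - 9 \left(5 - 9\right) - \left(-2 + \left(-5\right)^{2} - 5 K\right) = \left(-9\right) \left(-4\right) - \left(-2 + 25 - 5 K\right) = 36 - \left(23 - 5 K\right) = 36 + \left(-23 + 5 K\right) = 13 + 5 K$)
$\left(T{\left(-160,-80 \right)} + p{\left(-101 \right)}\right) - 6622 = \left(\left(13 + 5 \left(-160\right)\right) + 10\right) - 6622 = \left(\left(13 - 800\right) + 10\right) - 6622 = \left(-787 + 10\right) - 6622 = -777 - 6622 = -7399$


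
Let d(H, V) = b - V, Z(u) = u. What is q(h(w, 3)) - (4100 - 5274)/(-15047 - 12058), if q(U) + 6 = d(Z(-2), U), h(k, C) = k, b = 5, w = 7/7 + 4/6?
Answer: -73454/27105 ≈ -2.7100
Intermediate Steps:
w = 5/3 (w = 7*(⅐) + 4*(⅙) = 1 + ⅔ = 5/3 ≈ 1.6667)
d(H, V) = 5 - V
q(U) = -1 - U (q(U) = -6 + (5 - U) = -1 - U)
q(h(w, 3)) - (4100 - 5274)/(-15047 - 12058) = (-1 - 1*5/3) - (4100 - 5274)/(-15047 - 12058) = (-1 - 5/3) - (-1174)/(-27105) = -8/3 - (-1174)*(-1)/27105 = -8/3 - 1*1174/27105 = -8/3 - 1174/27105 = -73454/27105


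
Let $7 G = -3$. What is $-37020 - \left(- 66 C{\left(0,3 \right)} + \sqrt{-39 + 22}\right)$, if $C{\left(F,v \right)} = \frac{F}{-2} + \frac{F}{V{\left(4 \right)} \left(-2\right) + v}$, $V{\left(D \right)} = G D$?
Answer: $-37020 - i \sqrt{17} \approx -37020.0 - 4.1231 i$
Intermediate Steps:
$G = - \frac{3}{7}$ ($G = \frac{1}{7} \left(-3\right) = - \frac{3}{7} \approx -0.42857$)
$V{\left(D \right)} = - \frac{3 D}{7}$
$C{\left(F,v \right)} = - \frac{F}{2} + \frac{F}{\frac{24}{7} + v}$ ($C{\left(F,v \right)} = \frac{F}{-2} + \frac{F}{\left(- \frac{3}{7}\right) 4 \left(-2\right) + v} = F \left(- \frac{1}{2}\right) + \frac{F}{\left(- \frac{12}{7}\right) \left(-2\right) + v} = - \frac{F}{2} + \frac{F}{\frac{24}{7} + v}$)
$-37020 - \left(- 66 C{\left(0,3 \right)} + \sqrt{-39 + 22}\right) = -37020 - \left(- 66 \left(\left(-1\right) 0 \frac{1}{48 + 14 \cdot 3} \left(10 + 7 \cdot 3\right)\right) + \sqrt{-39 + 22}\right) = -37020 - \left(- 66 \left(\left(-1\right) 0 \frac{1}{48 + 42} \left(10 + 21\right)\right) + \sqrt{-17}\right) = -37020 - \left(- 66 \left(\left(-1\right) 0 \cdot \frac{1}{90} \cdot 31\right) + i \sqrt{17}\right) = -37020 - \left(\left(-66\right) 0 + i \sqrt{17}\right) = -37020 - \left(0 + i \sqrt{17}\right) = -37020 - i \sqrt{17}$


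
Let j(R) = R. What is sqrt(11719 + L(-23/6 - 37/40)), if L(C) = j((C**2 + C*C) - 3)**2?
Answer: sqrt(700197282481)/7200 ≈ 116.22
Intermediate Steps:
L(C) = (-3 + 2*C**2)**2 (L(C) = ((C**2 + C*C) - 3)**2 = ((C**2 + C**2) - 3)**2 = (2*C**2 - 3)**2 = (-3 + 2*C**2)**2)
sqrt(11719 + L(-23/6 - 37/40)) = sqrt(11719 + (-3 + 2*(-23/6 - 37/40)**2)**2) = sqrt(11719 + (-3 + 2*(-571/120)**2)**2) = sqrt(11719 + (-3 + 2*(326041/14400))**2) = sqrt(11719 + (-3 + 326041/7200)**2) = sqrt(11719 + (304441/7200)**2) = sqrt(11719 + 92684322481/51840000) = sqrt(700197282481/51840000) = sqrt(700197282481)/7200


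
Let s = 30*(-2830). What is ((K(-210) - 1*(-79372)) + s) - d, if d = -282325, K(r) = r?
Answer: 276587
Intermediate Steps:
s = -84900
((K(-210) - 1*(-79372)) + s) - d = ((-210 - 1*(-79372)) - 84900) - 1*(-282325) = ((-210 + 79372) - 84900) + 282325 = (79162 - 84900) + 282325 = -5738 + 282325 = 276587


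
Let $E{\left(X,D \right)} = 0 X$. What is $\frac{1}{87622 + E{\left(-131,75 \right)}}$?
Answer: $\frac{1}{87622} \approx 1.1413 \cdot 10^{-5}$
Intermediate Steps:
$E{\left(X,D \right)} = 0$
$\frac{1}{87622 + E{\left(-131,75 \right)}} = \frac{1}{87622 + 0} = \frac{1}{87622}$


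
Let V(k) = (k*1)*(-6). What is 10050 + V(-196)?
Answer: 11226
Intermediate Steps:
V(k) = -6*k (V(k) = k*(-6) = -6*k)
10050 + V(-196) = 10050 - 6*(-196) = 10050 + 1176 = 11226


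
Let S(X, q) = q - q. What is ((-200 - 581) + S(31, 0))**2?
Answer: 609961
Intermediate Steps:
S(X, q) = 0
((-200 - 581) + S(31, 0))**2 = ((-200 - 581) + 0)**2 = (-781 + 0)**2 = (-781)**2 = 609961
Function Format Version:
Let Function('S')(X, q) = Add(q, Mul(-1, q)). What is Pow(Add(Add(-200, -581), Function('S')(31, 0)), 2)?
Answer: 609961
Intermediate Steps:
Function('S')(X, q) = 0
Pow(Add(Add(-200, -581), Function('S')(31, 0)), 2) = Pow(Add(Add(-200, -581), 0), 2) = Pow(Add(-781, 0), 2) = Pow(-781, 2) = 609961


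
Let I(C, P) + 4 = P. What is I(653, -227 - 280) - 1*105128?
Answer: -105639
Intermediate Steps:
I(C, P) = -4 + P
I(653, -227 - 280) - 1*105128 = (-4 + (-227 - 280)) - 1*105128 = (-4 - 507) - 105128 = -511 - 105128 = -105639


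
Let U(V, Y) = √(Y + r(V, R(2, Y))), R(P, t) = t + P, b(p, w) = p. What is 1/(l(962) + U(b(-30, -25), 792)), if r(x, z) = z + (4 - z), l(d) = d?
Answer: 481/462324 - √199/462324 ≈ 0.0010099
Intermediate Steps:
R(P, t) = P + t
r(x, z) = 4
U(V, Y) = √(4 + Y) (U(V, Y) = √(Y + 4) = √(4 + Y))
1/(l(962) + U(b(-30, -25), 792)) = 1/(962 + √(4 + 792)) = 1/(962 + √796) = 1/(962 + 2*√199)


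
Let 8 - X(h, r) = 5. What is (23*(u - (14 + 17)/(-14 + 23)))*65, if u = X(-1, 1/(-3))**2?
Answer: 74750/9 ≈ 8305.6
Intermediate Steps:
X(h, r) = 3 (X(h, r) = 8 - 1*5 = 8 - 5 = 3)
u = 9 (u = 3**2 = 9)
(23*(u - (14 + 17)/(-14 + 23)))*65 = (23*(9 - (14 + 17)/(-14 + 23)))*65 = (23*(9 - 31/9))*65 = (23*(50/9))*65 = (1150/9)*65 = 74750/9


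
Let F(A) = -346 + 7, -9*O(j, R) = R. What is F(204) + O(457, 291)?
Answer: -1114/3 ≈ -371.33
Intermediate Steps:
O(j, R) = -R/9
F(A) = -339
F(204) + O(457, 291) = -339 - 1/9*291 = -339 - 97/3 = -1114/3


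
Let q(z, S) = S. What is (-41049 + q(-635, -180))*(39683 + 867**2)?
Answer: -32627476188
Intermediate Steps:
(-41049 + q(-635, -180))*(39683 + 867**2) = (-41049 - 180)*(39683 + 867**2) = -41229*(39683 + 751689) = -41229*791372 = -32627476188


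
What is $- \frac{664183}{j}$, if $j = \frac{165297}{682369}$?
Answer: $- \frac{453217889527}{165297} \approx -2.7418 \cdot 10^{6}$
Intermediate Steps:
$j = \frac{165297}{682369}$ ($j = 165297 \cdot \frac{1}{682369} = \frac{165297}{682369} \approx 0.24224$)
$- \frac{664183}{j} = - \frac{664183}{\frac{165297}{682369}} = \left(-664183\right) \frac{682369}{165297} = - \frac{453217889527}{165297}$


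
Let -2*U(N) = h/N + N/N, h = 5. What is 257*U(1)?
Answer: -771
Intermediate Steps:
U(N) = -½ - 5/(2*N) (U(N) = -(5/N + N/N)/2 = -(5/N + 1)/2 = -(1 + 5/N)/2 = -½ - 5/(2*N))
257*U(1) = 257*((½)*(-5 - 1*1)/1) = 257*((½)*1*(-5 - 1)) = 257*((½)*1*(-6)) = 257*(-3) = -771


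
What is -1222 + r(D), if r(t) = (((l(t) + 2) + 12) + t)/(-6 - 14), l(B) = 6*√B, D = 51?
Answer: -4901/4 - 3*√51/10 ≈ -1227.4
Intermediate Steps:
r(t) = -7/10 - 3*√t/10 - t/20 (r(t) = (((6*√t + 2) + 12) + t)/(-6 - 14) = (((2 + 6*√t) + 12) + t)/(-20) = ((14 + 6*√t) + t)*(-1/20) = (14 + t + 6*√t)*(-1/20) = -7/10 - 3*√t/10 - t/20)
-1222 + r(D) = -1222 + (-7/10 - 3*√51/10 - 1/20*51) = -1222 + (-7/10 - 3*√51/10 - 51/20) = -1222 + (-13/4 - 3*√51/10) = -4901/4 - 3*√51/10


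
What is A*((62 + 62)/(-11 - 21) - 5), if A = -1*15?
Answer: 1065/8 ≈ 133.13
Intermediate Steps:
A = -15
A*((62 + 62)/(-11 - 21) - 5) = -15*((62 + 62)/(-11 - 21) - 5) = -15*(124/(-32) - 5) = -15*(124*(-1/32) - 5) = -15*(-31/8 - 5) = -15*(-71/8) = 1065/8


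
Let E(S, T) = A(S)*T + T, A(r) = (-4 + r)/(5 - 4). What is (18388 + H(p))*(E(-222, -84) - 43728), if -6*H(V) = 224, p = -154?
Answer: -455610352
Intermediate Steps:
H(V) = -112/3 (H(V) = -⅙*224 = -112/3)
A(r) = -4 + r (A(r) = (-4 + r)/1 = (-4 + r)*1 = -4 + r)
E(S, T) = T + T*(-4 + S) (E(S, T) = (-4 + S)*T + T = T*(-4 + S) + T = T + T*(-4 + S))
(18388 + H(p))*(E(-222, -84) - 43728) = (18388 - 112/3)*(-84*(-3 - 222) - 43728) = 55052*(-84*(-225) - 43728)/3 = 55052*(18900 - 43728)/3 = (55052/3)*(-24828) = -455610352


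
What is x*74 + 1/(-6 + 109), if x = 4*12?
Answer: 365857/103 ≈ 3552.0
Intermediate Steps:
x = 48
x*74 + 1/(-6 + 109) = 48*74 + 1/(-6 + 109) = 3552 + 1/103 = 365857/103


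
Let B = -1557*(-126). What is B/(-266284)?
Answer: -98091/133142 ≈ -0.73674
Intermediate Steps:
B = 196182
B/(-266284) = 196182/(-266284) = 196182*(-1/266284) = -98091/133142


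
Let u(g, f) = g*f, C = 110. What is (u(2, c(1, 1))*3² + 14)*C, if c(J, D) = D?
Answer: 3520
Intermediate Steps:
u(g, f) = f*g
(u(2, c(1, 1))*3² + 14)*C = ((1*2)*3² + 14)*110 = (2*9 + 14)*110 = (18 + 14)*110 = 32*110 = 3520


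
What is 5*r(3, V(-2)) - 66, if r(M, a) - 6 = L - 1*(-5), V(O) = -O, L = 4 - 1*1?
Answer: 4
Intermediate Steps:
L = 3 (L = 4 - 1 = 3)
r(M, a) = 14 (r(M, a) = 6 + (3 - 1*(-5)) = 6 + (3 + 5) = 6 + 8 = 14)
5*r(3, V(-2)) - 66 = 5*14 - 66 = 70 - 66 = 4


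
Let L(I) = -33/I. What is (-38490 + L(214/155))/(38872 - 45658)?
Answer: 915775/161356 ≈ 5.6755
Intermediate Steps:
(-38490 + L(214/155))/(38872 - 45658) = (-38490 - 33/(214/155))/(38872 - 45658) = (-38490 - 33/(214*(1/155)))/(-6786) = (-38490 - 33/214/155)*(-1/6786) = (-38490 - 33*155/214)*(-1/6786) = (-38490 - 5115/214)*(-1/6786) = -8241975/214*(-1/6786) = 915775/161356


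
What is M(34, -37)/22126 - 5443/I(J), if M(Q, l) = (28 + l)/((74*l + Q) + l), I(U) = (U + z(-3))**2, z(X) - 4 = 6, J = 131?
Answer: -330103434209/1205730283446 ≈ -0.27378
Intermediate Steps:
z(X) = 10 (z(X) = 4 + 6 = 10)
I(U) = (10 + U)**2 (I(U) = (U + 10)**2 = (10 + U)**2)
M(Q, l) = (28 + l)/(Q + 75*l) (M(Q, l) = (28 + l)/((Q + 74*l) + l) = (28 + l)/(Q + 75*l))
M(34, -37)/22126 - 5443/I(J) = ((28 - 37)/(34 + 75*(-37)))/22126 - 5443/(10 + 131)**2 = (-9/(34 - 2775))*(1/22126) - 5443/(141**2) = (-9/(-2741))*(1/22126) - 5443/19881 = -1/2741*(-9)*(1/22126) - 5443*1/19881 = (9/2741)*(1/22126) - 5443/19881 = 9/60647366 - 5443/19881 = -330103434209/1205730283446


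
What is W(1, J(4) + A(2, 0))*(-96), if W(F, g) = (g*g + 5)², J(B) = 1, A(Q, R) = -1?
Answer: -2400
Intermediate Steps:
W(F, g) = (5 + g²)² (W(F, g) = (g² + 5)² = (5 + g²)²)
W(1, J(4) + A(2, 0))*(-96) = (5 + (1 - 1)²)²*(-96) = (5 + 0²)²*(-96) = (5 + 0)²*(-96) = 5²*(-96) = 25*(-96) = -2400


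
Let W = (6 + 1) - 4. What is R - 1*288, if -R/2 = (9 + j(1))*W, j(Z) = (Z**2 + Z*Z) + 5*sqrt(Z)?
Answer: -384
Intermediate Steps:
j(Z) = 2*Z**2 + 5*sqrt(Z) (j(Z) = (Z**2 + Z**2) + 5*sqrt(Z) = 2*Z**2 + 5*sqrt(Z))
W = 3 (W = 7 - 4 = 3)
R = -96 (R = -2*(9 + (2*1**2 + 5*sqrt(1)))*3 = -2*(9 + (2*1 + 5*1))*3 = -2*(9 + (2 + 5))*3 = -2*(9 + 7)*3 = -32*3 = -2*48 = -96)
R - 1*288 = -96 - 1*288 = -96 - 288 = -384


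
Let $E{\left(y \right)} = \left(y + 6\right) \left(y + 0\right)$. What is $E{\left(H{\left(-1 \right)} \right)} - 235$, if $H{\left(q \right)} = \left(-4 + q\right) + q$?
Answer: $-235$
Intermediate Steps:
$H{\left(q \right)} = -4 + 2 q$
$E{\left(y \right)} = y \left(6 + y\right)$ ($E{\left(y \right)} = \left(6 + y\right) y = y \left(6 + y\right)$)
$E{\left(H{\left(-1 \right)} \right)} - 235 = \left(-4 + 2 \left(-1\right)\right) \left(6 + \left(-4 + 2 \left(-1\right)\right)\right) - 235 = \left(-4 - 2\right) \left(6 - 6\right) - 235 = - 6 \left(6 - 6\right) - 235 = \left(-6\right) 0 - 235 = 0 - 235 = -235$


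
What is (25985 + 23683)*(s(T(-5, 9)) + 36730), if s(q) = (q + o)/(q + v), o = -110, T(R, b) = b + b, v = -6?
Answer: 1823924852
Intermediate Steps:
T(R, b) = 2*b
s(q) = (-110 + q)/(-6 + q) (s(q) = (q - 110)/(q - 6) = (-110 + q)/(-6 + q))
(25985 + 23683)*(s(T(-5, 9)) + 36730) = (25985 + 23683)*((-110 + 2*9)/(-6 + 2*9) + 36730) = 49668*((-110 + 18)/(-6 + 18) + 36730) = 49668*(-92/12 + 36730) = 49668*((1/12)*(-92) + 36730) = 49668*(-23/3 + 36730) = 49668*(110167/3) = 1823924852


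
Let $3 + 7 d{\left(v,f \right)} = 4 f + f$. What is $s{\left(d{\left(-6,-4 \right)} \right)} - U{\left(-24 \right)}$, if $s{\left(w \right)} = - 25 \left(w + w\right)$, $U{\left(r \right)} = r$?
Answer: $\frac{1318}{7} \approx 188.29$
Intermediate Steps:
$d{\left(v,f \right)} = - \frac{3}{7} + \frac{5 f}{7}$ ($d{\left(v,f \right)} = - \frac{3}{7} + \frac{4 f + f}{7} = - \frac{3}{7} + \frac{5 f}{7}$)
$s{\left(w \right)} = - 50 w$ ($s{\left(w \right)} = - 25 \cdot 2 w = - 50 w$)
$s{\left(d{\left(-6,-4 \right)} \right)} - U{\left(-24 \right)} = - 50 \left(- \frac{3}{7} + \frac{5}{7} \left(-4\right)\right) - -24 = - 50 \left(- \frac{3}{7} - \frac{20}{7}\right) + 24 = \left(-50\right) \left(- \frac{23}{7}\right) + 24 = \frac{1150}{7} + 24 = \frac{1318}{7}$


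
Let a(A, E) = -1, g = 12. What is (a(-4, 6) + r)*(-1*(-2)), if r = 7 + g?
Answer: 36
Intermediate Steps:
r = 19 (r = 7 + 12 = 19)
(a(-4, 6) + r)*(-1*(-2)) = (-1 + 19)*(-1*(-2)) = 18*2 = 36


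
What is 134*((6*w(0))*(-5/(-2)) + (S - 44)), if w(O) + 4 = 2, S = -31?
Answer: -14070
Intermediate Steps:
w(O) = -2 (w(O) = -4 + 2 = -2)
134*((6*w(0))*(-5/(-2)) + (S - 44)) = 134*((6*(-2))*(-5/(-2)) + (-31 - 44)) = 134*(-(-60)*(-1)/2 - 75) = 134*(-12*5/2 - 75) = 134*(-30 - 75) = 134*(-105) = -14070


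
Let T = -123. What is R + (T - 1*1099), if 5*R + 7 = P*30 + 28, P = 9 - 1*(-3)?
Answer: -5729/5 ≈ -1145.8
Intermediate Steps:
P = 12 (P = 9 + 3 = 12)
R = 381/5 (R = -7/5 + (12*30 + 28)/5 = -7/5 + (360 + 28)/5 = -7/5 + (1/5)*388 = -7/5 + 388/5 = 381/5 ≈ 76.200)
R + (T - 1*1099) = 381/5 + (-123 - 1*1099) = 381/5 + (-123 - 1099) = 381/5 - 1222 = -5729/5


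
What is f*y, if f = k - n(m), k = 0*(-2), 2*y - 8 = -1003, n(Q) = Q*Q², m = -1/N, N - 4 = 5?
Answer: -995/1458 ≈ -0.68244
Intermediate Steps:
N = 9 (N = 4 + 5 = 9)
m = -⅑ (m = -1/9 = -1*⅑ = -⅑ ≈ -0.11111)
n(Q) = Q³
y = -995/2 (y = 4 + (½)*(-1003) = 4 - 1003/2 = -995/2 ≈ -497.50)
k = 0
f = 1/729 (f = 0 - (-⅑)³ = 0 - 1*(-1/729) = 0 + 1/729 = 1/729 ≈ 0.0013717)
f*y = (1/729)*(-995/2) = -995/1458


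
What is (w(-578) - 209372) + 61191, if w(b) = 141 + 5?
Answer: -148035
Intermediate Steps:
w(b) = 146
(w(-578) - 209372) + 61191 = (146 - 209372) + 61191 = -209226 + 61191 = -148035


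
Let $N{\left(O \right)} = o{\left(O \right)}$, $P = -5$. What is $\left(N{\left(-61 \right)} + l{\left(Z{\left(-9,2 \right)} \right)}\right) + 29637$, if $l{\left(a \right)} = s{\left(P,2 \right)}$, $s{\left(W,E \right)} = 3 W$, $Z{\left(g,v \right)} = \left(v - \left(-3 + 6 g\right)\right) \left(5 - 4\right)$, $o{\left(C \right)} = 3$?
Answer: $29625$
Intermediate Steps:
$Z{\left(g,v \right)} = 3 + v - 6 g$ ($Z{\left(g,v \right)} = \left(v - \left(-3 + 6 g\right)\right) 1 = \left(3 + v - 6 g\right) 1 = 3 + v - 6 g$)
$N{\left(O \right)} = 3$
$l{\left(a \right)} = -15$ ($l{\left(a \right)} = 3 \left(-5\right) = -15$)
$\left(N{\left(-61 \right)} + l{\left(Z{\left(-9,2 \right)} \right)}\right) + 29637 = \left(3 - 15\right) + 29637 = -12 + 29637 = 29625$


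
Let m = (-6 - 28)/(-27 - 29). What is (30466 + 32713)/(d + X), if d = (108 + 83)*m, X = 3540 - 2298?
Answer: 1769012/38023 ≈ 46.525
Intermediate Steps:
m = 17/28 (m = -34/(-56) = -34*(-1/56) = 17/28 ≈ 0.60714)
X = 1242
d = 3247/28 (d = (108 + 83)*(17/28) = 191*(17/28) = 3247/28 ≈ 115.96)
(30466 + 32713)/(d + X) = (30466 + 32713)/(3247/28 + 1242) = 63179/(38023/28) = 63179*(28/38023) = 1769012/38023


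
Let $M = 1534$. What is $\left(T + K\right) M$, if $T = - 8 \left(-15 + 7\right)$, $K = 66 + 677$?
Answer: $1237938$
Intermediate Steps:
$K = 743$
$T = 64$ ($T = \left(-8\right) \left(-8\right) = 64$)
$\left(T + K\right) M = \left(64 + 743\right) 1534 = 807 \cdot 1534 = 1237938$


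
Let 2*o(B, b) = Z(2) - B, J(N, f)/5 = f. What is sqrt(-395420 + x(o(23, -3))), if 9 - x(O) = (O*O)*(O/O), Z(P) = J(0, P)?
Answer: 3*I*sqrt(175757)/2 ≈ 628.85*I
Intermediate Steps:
J(N, f) = 5*f
Z(P) = 5*P
o(B, b) = 5 - B/2 (o(B, b) = (5*2 - B)/2 = (10 - B)/2 = 5 - B/2)
x(O) = 9 - O**2 (x(O) = 9 - O*O*O/O = 9 - O**2)
sqrt(-395420 + x(o(23, -3))) = sqrt(-395420 + (9 - (5 - 1/2*23)**2)) = sqrt(-395420 + (9 - (5 - 23/2)**2)) = sqrt(-395420 + (9 - (-13/2)**2)) = sqrt(-395420 + (9 - 1*169/4)) = sqrt(-395420 + (9 - 169/4)) = sqrt(-395420 - 133/4) = sqrt(-1581813/4) = 3*I*sqrt(175757)/2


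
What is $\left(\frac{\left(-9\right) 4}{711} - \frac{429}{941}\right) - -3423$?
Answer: $\frac{254424742}{74339} \approx 3422.5$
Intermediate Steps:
$\left(\frac{\left(-9\right) 4}{711} - \frac{429}{941}\right) - -3423 = \left(\left(-36\right) \frac{1}{711} - \frac{429}{941}\right) + 3423 = \left(- \frac{4}{79} - \frac{429}{941}\right) + 3423 = - \frac{37655}{74339} + 3423 = \frac{254424742}{74339}$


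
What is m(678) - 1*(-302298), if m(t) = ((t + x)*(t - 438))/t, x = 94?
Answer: 34190554/113 ≈ 3.0257e+5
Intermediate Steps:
m(t) = (-438 + t)*(94 + t)/t (m(t) = ((t + 94)*(t - 438))/t = ((94 + t)*(-438 + t))/t = ((-438 + t)*(94 + t))/t = (-438 + t)*(94 + t)/t)
m(678) - 1*(-302298) = (-344 + 678 - 41172/678) - 1*(-302298) = (-344 + 678 - 41172*1/678) + 302298 = (-344 + 678 - 6862/113) + 302298 = 30880/113 + 302298 = 34190554/113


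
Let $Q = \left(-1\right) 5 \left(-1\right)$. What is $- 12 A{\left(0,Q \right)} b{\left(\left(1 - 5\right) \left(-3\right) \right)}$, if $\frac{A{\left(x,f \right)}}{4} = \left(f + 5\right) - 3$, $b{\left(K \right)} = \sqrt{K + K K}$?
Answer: $- 672 \sqrt{39} \approx -4196.6$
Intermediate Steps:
$Q = 5$ ($Q = \left(-5\right) \left(-1\right) = 5$)
$b{\left(K \right)} = \sqrt{K + K^{2}}$
$A{\left(x,f \right)} = 8 + 4 f$ ($A{\left(x,f \right)} = 4 \left(\left(f + 5\right) - 3\right) = 4 \left(\left(5 + f\right) - 3\right) = 4 \left(2 + f\right) = 8 + 4 f$)
$- 12 A{\left(0,Q \right)} b{\left(\left(1 - 5\right) \left(-3\right) \right)} = - 12 \left(8 + 4 \cdot 5\right) \sqrt{\left(1 - 5\right) \left(-3\right) \left(1 + \left(1 - 5\right) \left(-3\right)\right)} = - 12 \left(8 + 20\right) \sqrt{\left(-4\right) \left(-3\right) \left(1 - -12\right)} = \left(-12\right) 28 \sqrt{12 \left(1 + 12\right)} = - 336 \sqrt{12 \cdot 13} = - 336 \sqrt{156} = - 336 \cdot 2 \sqrt{39} = - 672 \sqrt{39}$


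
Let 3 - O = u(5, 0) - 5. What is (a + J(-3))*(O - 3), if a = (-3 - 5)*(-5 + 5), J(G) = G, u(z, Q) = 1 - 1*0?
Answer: -12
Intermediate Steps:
u(z, Q) = 1 (u(z, Q) = 1 + 0 = 1)
O = 7 (O = 3 - (1 - 5) = 3 - 1*(-4) = 3 + 4 = 7)
a = 0 (a = -8*0 = 0)
(a + J(-3))*(O - 3) = (0 - 3)*(7 - 3) = -3*4 = -12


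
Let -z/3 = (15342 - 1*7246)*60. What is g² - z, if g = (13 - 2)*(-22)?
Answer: 1515844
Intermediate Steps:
g = -242 (g = 11*(-22) = -242)
z = -1457280 (z = -3*(15342 - 1*7246)*60 = -3*(15342 - 7246)*60 = -24288*60 = -3*485760 = -1457280)
g² - z = (-242)² - 1*(-1457280) = 58564 + 1457280 = 1515844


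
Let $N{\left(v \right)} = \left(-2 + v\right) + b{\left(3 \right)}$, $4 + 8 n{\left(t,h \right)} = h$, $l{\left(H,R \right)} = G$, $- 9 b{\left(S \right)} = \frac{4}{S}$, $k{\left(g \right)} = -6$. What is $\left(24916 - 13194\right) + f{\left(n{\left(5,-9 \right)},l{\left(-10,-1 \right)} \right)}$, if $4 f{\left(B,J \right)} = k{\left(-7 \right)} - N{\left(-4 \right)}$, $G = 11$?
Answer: $\frac{316495}{27} \approx 11722.0$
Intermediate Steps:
$b{\left(S \right)} = - \frac{4}{9 S}$ ($b{\left(S \right)} = - \frac{4 \frac{1}{S}}{9} = - \frac{4}{9 S}$)
$l{\left(H,R \right)} = 11$
$n{\left(t,h \right)} = - \frac{1}{2} + \frac{h}{8}$
$N{\left(v \right)} = - \frac{58}{27} + v$ ($N{\left(v \right)} = \left(-2 + v\right) - \frac{4}{9 \cdot 3} = \left(-2 + v\right) - \frac{4}{27} = - \frac{58}{27} + v$)
$f{\left(B,J \right)} = \frac{1}{27}$ ($f{\left(B,J \right)} = \frac{-6 - \left(- \frac{58}{27} - 4\right)}{4} = \frac{-6 - - \frac{166}{27}}{4} = \frac{-6 + \frac{166}{27}}{4} = \frac{1}{4} \cdot \frac{4}{27} = \frac{1}{27}$)
$\left(24916 - 13194\right) + f{\left(n{\left(5,-9 \right)},l{\left(-10,-1 \right)} \right)} = \left(24916 - 13194\right) + \frac{1}{27} = 11722 + \frac{1}{27} = \frac{316495}{27}$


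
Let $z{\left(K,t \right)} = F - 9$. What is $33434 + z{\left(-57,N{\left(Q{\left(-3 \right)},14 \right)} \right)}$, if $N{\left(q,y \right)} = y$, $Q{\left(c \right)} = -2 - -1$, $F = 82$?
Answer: $33507$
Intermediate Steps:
$Q{\left(c \right)} = -1$ ($Q{\left(c \right)} = -2 + 1 = -1$)
$z{\left(K,t \right)} = 73$ ($z{\left(K,t \right)} = 82 - 9 = 73$)
$33434 + z{\left(-57,N{\left(Q{\left(-3 \right)},14 \right)} \right)} = 33434 + 73 = 33507$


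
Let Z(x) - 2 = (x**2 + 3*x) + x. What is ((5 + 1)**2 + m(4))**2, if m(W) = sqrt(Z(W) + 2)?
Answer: 1764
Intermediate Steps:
Z(x) = 2 + x**2 + 4*x (Z(x) = 2 + ((x**2 + 3*x) + x) = 2 + (x**2 + 4*x) = 2 + x**2 + 4*x)
m(W) = sqrt(4 + W**2 + 4*W) (m(W) = sqrt((2 + W**2 + 4*W) + 2) = sqrt(4 + W**2 + 4*W))
((5 + 1)**2 + m(4))**2 = ((5 + 1)**2 + sqrt(4 + 4**2 + 4*4))**2 = (6**2 + sqrt(4 + 16 + 16))**2 = (36 + sqrt(36))**2 = (36 + 6)**2 = 42**2 = 1764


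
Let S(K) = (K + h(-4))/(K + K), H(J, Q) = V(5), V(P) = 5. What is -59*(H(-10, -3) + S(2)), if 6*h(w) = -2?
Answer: -3835/12 ≈ -319.58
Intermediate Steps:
H(J, Q) = 5
h(w) = -⅓ (h(w) = (⅙)*(-2) = -⅓)
S(K) = (-⅓ + K)/(2*K) (S(K) = (K - ⅓)/(K + K) = (-⅓ + K)/((2*K)) = (-⅓ + K)*(1/(2*K)) = (-⅓ + K)/(2*K))
-59*(H(-10, -3) + S(2)) = -59*(5 + (⅙)*(-1 + 3*2)/2) = -59*(5 + (⅙)*(½)*(-1 + 6)) = -59*(5 + (⅙)*(½)*5) = -59*(5 + 5/12) = -59*65/12 = -3835/12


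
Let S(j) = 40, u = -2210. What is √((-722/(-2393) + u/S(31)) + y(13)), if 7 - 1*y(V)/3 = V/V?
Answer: I*√846329917/4786 ≈ 6.0785*I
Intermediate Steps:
y(V) = 18 (y(V) = 21 - 3*V/V = 21 - 3*1 = 21 - 3 = 18)
√((-722/(-2393) + u/S(31)) + y(13)) = √((-722/(-2393) - 2210/40) + 18) = √((-722*(-1/2393) - 2210*1/40) + 18) = √((722/2393 - 221/4) + 18) = √(-525965/9572 + 18) = √(-353669/9572) = I*√846329917/4786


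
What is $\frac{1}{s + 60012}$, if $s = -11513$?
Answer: $\frac{1}{48499} \approx 2.0619 \cdot 10^{-5}$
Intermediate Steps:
$\frac{1}{s + 60012} = \frac{1}{-11513 + 60012} = \frac{1}{48499}$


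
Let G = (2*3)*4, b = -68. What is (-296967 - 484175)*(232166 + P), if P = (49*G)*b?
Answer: -118888250116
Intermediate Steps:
G = 24 (G = 6*4 = 24)
P = -79968 (P = (49*24)*(-68) = 1176*(-68) = -79968)
(-296967 - 484175)*(232166 + P) = (-296967 - 484175)*(232166 - 79968) = -781142*152198 = -118888250116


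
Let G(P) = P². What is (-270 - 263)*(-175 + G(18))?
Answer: -79417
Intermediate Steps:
(-270 - 263)*(-175 + G(18)) = (-270 - 263)*(-175 + 18²) = -533*(-175 + 324) = -533*149 = -79417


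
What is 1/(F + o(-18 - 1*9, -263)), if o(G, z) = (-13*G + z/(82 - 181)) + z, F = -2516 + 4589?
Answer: 99/214202 ≈ 0.00046218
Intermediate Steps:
F = 2073
o(G, z) = -13*G + 98*z/99 (o(G, z) = (-13*G + z/(-99)) + z = (-13*G - z/99) + z = -13*G + 98*z/99)
1/(F + o(-18 - 1*9, -263)) = 1/(2073 + (-13*(-18 - 1*9) + (98/99)*(-263))) = 1/(2073 + (-13*(-18 - 9) - 25774/99)) = 1/(2073 + (-13*(-27) - 25774/99)) = 1/(2073 + (351 - 25774/99)) = 1/(2073 + 8975/99) = 1/(214202/99) = 99/214202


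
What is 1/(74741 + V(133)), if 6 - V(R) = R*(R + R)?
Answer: 1/39369 ≈ 2.5401e-5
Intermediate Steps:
V(R) = 6 - 2*R² (V(R) = 6 - R*(R + R) = 6 - R*2*R = 6 - 2*R²)
1/(74741 + V(133)) = 1/(74741 + (6 - 2*133²)) = 1/(74741 + (6 - 2*17689)) = 1/(74741 + (6 - 35378)) = 1/(74741 - 35372) = 1/39369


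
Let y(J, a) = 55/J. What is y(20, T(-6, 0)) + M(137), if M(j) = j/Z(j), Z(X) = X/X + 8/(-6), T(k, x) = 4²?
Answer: -1633/4 ≈ -408.25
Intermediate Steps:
T(k, x) = 16
Z(X) = -⅓ (Z(X) = 1 + 8*(-⅙) = 1 - 4/3 = -⅓)
M(j) = -3*j (M(j) = j/(-⅓) = j*(-3) = -3*j)
y(20, T(-6, 0)) + M(137) = 55/20 - 3*137 = 55*(1/20) - 411 = 11/4 - 411 = -1633/4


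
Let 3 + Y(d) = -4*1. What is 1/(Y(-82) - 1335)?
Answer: -1/1342 ≈ -0.00074516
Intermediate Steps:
Y(d) = -7 (Y(d) = -3 - 4*1 = -3 - 4 = -7)
1/(Y(-82) - 1335) = 1/(-7 - 1335) = 1/(-1342) = -1/1342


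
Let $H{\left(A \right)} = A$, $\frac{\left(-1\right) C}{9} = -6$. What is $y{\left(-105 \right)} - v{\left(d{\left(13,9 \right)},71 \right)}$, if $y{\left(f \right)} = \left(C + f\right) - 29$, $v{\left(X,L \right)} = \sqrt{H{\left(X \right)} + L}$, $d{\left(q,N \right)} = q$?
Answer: $-80 - 2 \sqrt{21} \approx -89.165$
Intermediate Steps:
$C = 54$ ($C = \left(-9\right) \left(-6\right) = 54$)
$v{\left(X,L \right)} = \sqrt{L + X}$ ($v{\left(X,L \right)} = \sqrt{X + L} = \sqrt{L + X}$)
$y{\left(f \right)} = 25 + f$ ($y{\left(f \right)} = \left(54 + f\right) - 29 = 25 + f$)
$y{\left(-105 \right)} - v{\left(d{\left(13,9 \right)},71 \right)} = \left(25 - 105\right) - \sqrt{71 + 13} = -80 - \sqrt{84} = -80 - 2 \sqrt{21}$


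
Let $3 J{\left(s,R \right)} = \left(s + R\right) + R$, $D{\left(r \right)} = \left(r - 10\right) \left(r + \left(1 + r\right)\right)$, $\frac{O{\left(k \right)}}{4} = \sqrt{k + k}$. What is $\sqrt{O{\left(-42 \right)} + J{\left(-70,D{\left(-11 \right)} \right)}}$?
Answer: $\frac{2 \sqrt{609 + 18 i \sqrt{21}}}{3} \approx 16.489 + 1.1116 i$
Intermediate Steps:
$O{\left(k \right)} = 4 \sqrt{2} \sqrt{k}$ ($O{\left(k \right)} = 4 \sqrt{k + k} = 4 \sqrt{2 k} = 4 \sqrt{2} \sqrt{k}$)
$D{\left(r \right)} = \left(1 + 2 r\right) \left(-10 + r\right)$ ($D{\left(r \right)} = \left(-10 + r\right) \left(1 + 2 r\right) = \left(1 + 2 r\right) \left(-10 + r\right)$)
$J{\left(s,R \right)} = \frac{s}{3} + \frac{2 R}{3}$ ($J{\left(s,R \right)} = \frac{\left(s + R\right) + R}{3} = \frac{\left(R + s\right) + R}{3} = \frac{s + 2 R}{3} = \frac{s}{3} + \frac{2 R}{3}$)
$\sqrt{O{\left(-42 \right)} + J{\left(-70,D{\left(-11 \right)} \right)}} = \sqrt{4 \sqrt{2} \sqrt{-42} + \left(\frac{1}{3} \left(-70\right) + \frac{2 \left(-10 - -209 + 2 \left(-11\right)^{2}\right)}{3}\right)} = \sqrt{4 \sqrt{2} i \sqrt{42} - \left(\frac{70}{3} - \frac{2 \left(-10 + 209 + 2 \cdot 121\right)}{3}\right)} = \sqrt{8 i \sqrt{21} - \left(\frac{70}{3} - \frac{2 \left(-10 + 209 + 242\right)}{3}\right)} = \sqrt{8 i \sqrt{21} + \left(- \frac{70}{3} + \frac{2}{3} \cdot 441\right)} = \sqrt{8 i \sqrt{21} + \left(- \frac{70}{3} + 294\right)} = \sqrt{8 i \sqrt{21} + \frac{812}{3}} = \sqrt{\frac{812}{3} + 8 i \sqrt{21}}$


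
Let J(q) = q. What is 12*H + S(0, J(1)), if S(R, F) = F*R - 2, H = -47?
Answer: -566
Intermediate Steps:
S(R, F) = -2 + F*R
12*H + S(0, J(1)) = 12*(-47) + (-2 + 1*0) = -564 + (-2 + 0) = -564 - 2 = -566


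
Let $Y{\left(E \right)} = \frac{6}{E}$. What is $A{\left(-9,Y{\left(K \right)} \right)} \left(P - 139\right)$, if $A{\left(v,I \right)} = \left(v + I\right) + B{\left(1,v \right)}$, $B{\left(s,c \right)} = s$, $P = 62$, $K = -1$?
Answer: $1078$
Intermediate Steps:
$A{\left(v,I \right)} = 1 + I + v$ ($A{\left(v,I \right)} = \left(v + I\right) + 1 = \left(I + v\right) + 1 = 1 + I + v$)
$A{\left(-9,Y{\left(K \right)} \right)} \left(P - 139\right) = \left(1 + \frac{6}{-1} - 9\right) \left(62 - 139\right) = \left(1 + 6 \left(-1\right) - 9\right) \left(-77\right) = \left(1 - 6 - 9\right) \left(-77\right) = \left(-14\right) \left(-77\right) = 1078$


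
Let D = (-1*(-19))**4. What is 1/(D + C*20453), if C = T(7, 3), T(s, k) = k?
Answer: 1/191680 ≈ 5.2170e-6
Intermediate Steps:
C = 3
D = 130321 (D = 19**4 = 130321)
1/(D + C*20453) = 1/(130321 + 3*20453) = 1/(130321 + 61359) = 1/191680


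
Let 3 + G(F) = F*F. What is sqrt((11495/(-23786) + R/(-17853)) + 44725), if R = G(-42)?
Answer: sqrt(896122595993790620378)/141550486 ≈ 211.48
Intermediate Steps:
G(F) = -3 + F**2 (G(F) = -3 + F*F = -3 + F**2)
R = 1761 (R = -3 + (-42)**2 = -3 + 1764 = 1761)
sqrt((11495/(-23786) + R/(-17853)) + 44725) = sqrt((11495/(-23786) + 1761/(-17853)) + 44725) = sqrt((11495*(-1/23786) + 1761*(-1/17853)) + 44725) = sqrt((-11495/23786 - 587/5951) + 44725) = sqrt(-82369127/141550486 + 44725) = sqrt(6330763117223/141550486) = sqrt(896122595993790620378)/141550486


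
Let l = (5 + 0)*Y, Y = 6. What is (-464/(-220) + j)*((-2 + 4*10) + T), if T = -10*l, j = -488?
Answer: 7001688/55 ≈ 1.2730e+5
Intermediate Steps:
l = 30 (l = (5 + 0)*6 = 5*6 = 30)
T = -300 (T = -10*30 = -300)
(-464/(-220) + j)*((-2 + 4*10) + T) = (-464/(-220) - 488)*((-2 + 4*10) - 300) = (-464*(-1/220) - 488)*((-2 + 40) - 300) = (116/55 - 488)*(38 - 300) = -26724/55*(-262) = 7001688/55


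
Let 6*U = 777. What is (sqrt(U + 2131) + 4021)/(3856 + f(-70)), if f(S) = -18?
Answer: 4021/3838 + sqrt(9042)/7676 ≈ 1.0601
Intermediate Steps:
U = 259/2 (U = (1/6)*777 = 259/2 ≈ 129.50)
(sqrt(U + 2131) + 4021)/(3856 + f(-70)) = (sqrt(259/2 + 2131) + 4021)/(3856 - 18) = (sqrt(4521/2) + 4021)/3838 = (sqrt(9042)/2 + 4021)*(1/3838) = (4021 + sqrt(9042)/2)*(1/3838) = 4021/3838 + sqrt(9042)/7676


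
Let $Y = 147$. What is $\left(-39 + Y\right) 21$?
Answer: $2268$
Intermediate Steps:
$\left(-39 + Y\right) 21 = \left(-39 + 147\right) 21 = 108 \cdot 21 = 2268$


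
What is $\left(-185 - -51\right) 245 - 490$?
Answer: $-33320$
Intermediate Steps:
$\left(-185 - -51\right) 245 - 490 = \left(-185 + 51\right) 245 - 490 = \left(-134\right) 245 - 490 = -32830 - 490 = -33320$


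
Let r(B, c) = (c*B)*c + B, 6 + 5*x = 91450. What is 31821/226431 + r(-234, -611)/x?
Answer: -8241595707118/1725479697 ≈ -4776.4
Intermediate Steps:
x = 91444/5 (x = -6/5 + (1/5)*91450 = -6/5 + 18290 = 91444/5 ≈ 18289.)
r(B, c) = B + B*c**2 (r(B, c) = (B*c)*c + B = B*c**2 + B = B + B*c**2)
31821/226431 + r(-234, -611)/x = 31821/226431 + (-234*(1 + (-611)**2))/(91444/5) = 31821*(1/226431) - 234*(1 + 373321)*(5/91444) = 10607/75477 - 234*373322*(5/91444) = 10607/75477 - 87357348*5/91444 = 10607/75477 - 109196685/22861 = -8241595707118/1725479697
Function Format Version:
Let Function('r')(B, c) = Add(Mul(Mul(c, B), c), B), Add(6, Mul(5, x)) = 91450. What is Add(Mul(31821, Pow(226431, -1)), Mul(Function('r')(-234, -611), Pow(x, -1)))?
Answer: Rational(-8241595707118, 1725479697) ≈ -4776.4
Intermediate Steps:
x = Rational(91444, 5) (x = Add(Rational(-6, 5), Mul(Rational(1, 5), 91450)) = Add(Rational(-6, 5), 18290) = Rational(91444, 5) ≈ 18289.)
Function('r')(B, c) = Add(B, Mul(B, Pow(c, 2))) (Function('r')(B, c) = Add(Mul(Mul(B, c), c), B) = Add(Mul(B, Pow(c, 2)), B) = Add(B, Mul(B, Pow(c, 2))))
Add(Mul(31821, Pow(226431, -1)), Mul(Function('r')(-234, -611), Pow(x, -1))) = Add(Mul(31821, Pow(226431, -1)), Mul(Mul(-234, Add(1, Pow(-611, 2))), Pow(Rational(91444, 5), -1))) = Add(Mul(31821, Rational(1, 226431)), Mul(Mul(-234, Add(1, 373321)), Rational(5, 91444))) = Add(Rational(10607, 75477), Mul(Mul(-234, 373322), Rational(5, 91444))) = Add(Rational(10607, 75477), Mul(-87357348, Rational(5, 91444))) = Add(Rational(10607, 75477), Rational(-109196685, 22861)) = Rational(-8241595707118, 1725479697)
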